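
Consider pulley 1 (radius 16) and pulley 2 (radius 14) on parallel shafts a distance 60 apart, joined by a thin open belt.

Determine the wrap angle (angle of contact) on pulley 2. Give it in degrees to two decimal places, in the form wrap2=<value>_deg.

wrap2=176.18_deg

open belt: β = asin((r2−r1)/C) = asin(-2/60) = -1.9102°
wrap1 = π − 2β = 183.8204°
wrap2 = π + 2β = 176.1796°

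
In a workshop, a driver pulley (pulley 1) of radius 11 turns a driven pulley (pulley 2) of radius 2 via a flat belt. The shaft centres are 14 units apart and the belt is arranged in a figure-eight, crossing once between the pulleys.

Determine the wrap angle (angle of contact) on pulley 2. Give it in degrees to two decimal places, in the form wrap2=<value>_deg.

wrap2=316.43_deg

crossed belt: β = asin((r1+r2)/C) = asin(13/14) = 68.2132°
wrap1 = wrap2 = π + 2β = 316.4264°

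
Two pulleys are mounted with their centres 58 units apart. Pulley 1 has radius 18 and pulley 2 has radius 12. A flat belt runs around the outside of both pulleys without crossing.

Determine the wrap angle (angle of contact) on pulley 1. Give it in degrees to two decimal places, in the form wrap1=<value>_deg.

open belt: β = asin((r2−r1)/C) = asin(-6/58) = -5.9378°
wrap1 = π − 2β = 191.8755°
wrap2 = π + 2β = 168.1245°

wrap1=191.88_deg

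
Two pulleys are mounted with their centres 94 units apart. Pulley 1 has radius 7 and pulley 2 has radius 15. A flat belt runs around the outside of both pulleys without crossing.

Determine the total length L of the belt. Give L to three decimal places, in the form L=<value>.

L=257.796

open belt: β = asin((r2−r1)/C) = asin(8/94) = 4.8821°
wrap1 = π − 2β = 170.2357°
wrap2 = π + 2β = 189.7643°
tangent length = C·cosβ = 93.6590
L = r1·wrap1 + r2·wrap2 + 2·C·cosβ = 7·2.9712 + 15·3.3120 + 2·93.6590 = 257.7963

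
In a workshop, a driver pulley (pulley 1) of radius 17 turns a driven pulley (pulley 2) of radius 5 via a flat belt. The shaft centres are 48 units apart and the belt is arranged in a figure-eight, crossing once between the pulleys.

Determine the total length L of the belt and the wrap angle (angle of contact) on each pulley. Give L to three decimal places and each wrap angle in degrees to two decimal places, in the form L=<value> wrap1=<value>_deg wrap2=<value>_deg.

crossed belt: β = asin((r1+r2)/C) = asin(22/48) = 27.2796°
wrap1 = wrap2 = π + 2β = 234.5592°
tangent length = C·cosβ = 42.6615
L = (r1+r2)·wrap + 2·C·cosβ = 22·4.0938 + 2·42.6615 = 175.3872

L=175.387 wrap1=234.56_deg wrap2=234.56_deg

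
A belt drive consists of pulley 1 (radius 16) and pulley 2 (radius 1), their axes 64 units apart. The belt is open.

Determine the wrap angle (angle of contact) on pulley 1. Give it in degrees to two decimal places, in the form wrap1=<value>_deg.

wrap1=207.11_deg

open belt: β = asin((r2−r1)/C) = asin(-15/64) = -13.5548°
wrap1 = π − 2β = 207.1096°
wrap2 = π + 2β = 152.8904°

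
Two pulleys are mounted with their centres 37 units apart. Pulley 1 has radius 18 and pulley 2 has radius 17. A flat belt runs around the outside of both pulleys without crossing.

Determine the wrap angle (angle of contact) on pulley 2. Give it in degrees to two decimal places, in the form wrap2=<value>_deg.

wrap2=176.90_deg

open belt: β = asin((r2−r1)/C) = asin(-1/37) = -1.5487°
wrap1 = π − 2β = 183.0974°
wrap2 = π + 2β = 176.9026°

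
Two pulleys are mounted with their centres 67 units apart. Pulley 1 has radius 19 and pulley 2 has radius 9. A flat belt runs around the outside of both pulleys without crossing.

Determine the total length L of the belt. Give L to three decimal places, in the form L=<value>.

open belt: β = asin((r2−r1)/C) = asin(-10/67) = -8.5837°
wrap1 = π − 2β = 197.1674°
wrap2 = π + 2β = 162.8326°
tangent length = C·cosβ = 66.2495
L = r1·wrap1 + r2·wrap2 + 2·C·cosβ = 19·3.4412 + 9·2.8420 + 2·66.2495 = 223.4599

L=223.460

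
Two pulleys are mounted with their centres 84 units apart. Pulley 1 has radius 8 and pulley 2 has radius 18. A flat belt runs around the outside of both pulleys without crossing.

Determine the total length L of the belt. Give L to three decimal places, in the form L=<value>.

L=250.873

open belt: β = asin((r2−r1)/C) = asin(10/84) = 6.8371°
wrap1 = π − 2β = 166.3257°
wrap2 = π + 2β = 193.6743°
tangent length = C·cosβ = 83.4026
L = r1·wrap1 + r2·wrap2 + 2·C·cosβ = 8·2.9029 + 18·3.3803 + 2·83.4026 = 250.8733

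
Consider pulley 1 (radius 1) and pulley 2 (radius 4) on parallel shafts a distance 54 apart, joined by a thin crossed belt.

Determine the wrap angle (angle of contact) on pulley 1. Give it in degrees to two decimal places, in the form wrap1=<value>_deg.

crossed belt: β = asin((r1+r2)/C) = asin(5/54) = 5.3128°
wrap1 = wrap2 = π + 2β = 190.6255°

wrap1=190.63_deg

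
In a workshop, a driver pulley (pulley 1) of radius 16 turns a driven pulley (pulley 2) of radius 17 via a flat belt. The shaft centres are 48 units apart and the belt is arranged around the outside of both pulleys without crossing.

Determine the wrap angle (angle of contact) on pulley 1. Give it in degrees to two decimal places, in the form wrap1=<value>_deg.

open belt: β = asin((r2−r1)/C) = asin(1/48) = 1.1937°
wrap1 = π − 2β = 177.6125°
wrap2 = π + 2β = 182.3875°

wrap1=177.61_deg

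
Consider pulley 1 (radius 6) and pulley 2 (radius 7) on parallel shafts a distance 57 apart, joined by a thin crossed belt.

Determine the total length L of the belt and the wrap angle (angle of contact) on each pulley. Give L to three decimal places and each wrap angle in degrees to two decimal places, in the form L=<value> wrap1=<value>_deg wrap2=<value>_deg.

crossed belt: β = asin((r1+r2)/C) = asin(13/57) = 13.1835°
wrap1 = wrap2 = π + 2β = 206.3670°
tangent length = C·cosβ = 55.4977
L = (r1+r2)·wrap + 2·C·cosβ = 13·3.6018 + 2·55.4977 = 157.8187

L=157.819 wrap1=206.37_deg wrap2=206.37_deg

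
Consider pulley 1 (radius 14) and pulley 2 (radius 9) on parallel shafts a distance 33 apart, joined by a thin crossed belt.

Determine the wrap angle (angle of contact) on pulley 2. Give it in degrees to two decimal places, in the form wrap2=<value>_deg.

crossed belt: β = asin((r1+r2)/C) = asin(23/33) = 44.1844°
wrap1 = wrap2 = π + 2β = 268.3688°

wrap2=268.37_deg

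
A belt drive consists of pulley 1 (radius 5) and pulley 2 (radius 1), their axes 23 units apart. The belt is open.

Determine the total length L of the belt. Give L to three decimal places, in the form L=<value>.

L=65.547

open belt: β = asin((r2−r1)/C) = asin(-4/23) = -10.0154°
wrap1 = π − 2β = 200.0308°
wrap2 = π + 2β = 159.9692°
tangent length = C·cosβ = 22.6495
L = r1·wrap1 + r2·wrap2 + 2·C·cosβ = 5·3.4912 + 1·2.7920 + 2·22.6495 = 65.5470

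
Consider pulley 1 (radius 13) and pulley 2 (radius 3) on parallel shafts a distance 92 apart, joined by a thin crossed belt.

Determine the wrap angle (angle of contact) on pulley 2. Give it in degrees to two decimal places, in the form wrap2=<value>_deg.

wrap2=200.03_deg

crossed belt: β = asin((r1+r2)/C) = asin(16/92) = 10.0154°
wrap1 = wrap2 = π + 2β = 200.0308°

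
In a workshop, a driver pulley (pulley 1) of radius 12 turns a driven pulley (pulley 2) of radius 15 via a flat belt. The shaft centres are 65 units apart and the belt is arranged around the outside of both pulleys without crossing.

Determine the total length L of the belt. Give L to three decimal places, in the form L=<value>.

L=214.961

open belt: β = asin((r2−r1)/C) = asin(3/65) = 2.6454°
wrap1 = π − 2β = 174.7093°
wrap2 = π + 2β = 185.2907°
tangent length = C·cosβ = 64.9307
L = r1·wrap1 + r2·wrap2 + 2·C·cosβ = 12·3.0493 + 15·3.2339 + 2·64.9307 = 214.9615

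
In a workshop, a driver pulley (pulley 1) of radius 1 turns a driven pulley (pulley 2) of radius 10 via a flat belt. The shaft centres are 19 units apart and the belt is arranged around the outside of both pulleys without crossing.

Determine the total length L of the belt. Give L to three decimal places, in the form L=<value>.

open belt: β = asin((r2−r1)/C) = asin(9/19) = 28.2737°
wrap1 = π − 2β = 123.4526°
wrap2 = π + 2β = 236.5474°
tangent length = C·cosβ = 16.7332
L = r1·wrap1 + r2·wrap2 + 2·C·cosβ = 1·2.1547 + 10·4.1285 + 2·16.7332 = 76.9064

L=76.906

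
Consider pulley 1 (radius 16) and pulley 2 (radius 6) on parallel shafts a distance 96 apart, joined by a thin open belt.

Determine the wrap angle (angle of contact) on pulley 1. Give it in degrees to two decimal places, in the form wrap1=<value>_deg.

open belt: β = asin((r2−r1)/C) = asin(-10/96) = -5.9792°
wrap1 = π − 2β = 191.9583°
wrap2 = π + 2β = 168.0417°

wrap1=191.96_deg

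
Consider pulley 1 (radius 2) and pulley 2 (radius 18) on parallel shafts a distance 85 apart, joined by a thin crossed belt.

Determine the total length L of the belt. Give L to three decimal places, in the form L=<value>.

crossed belt: β = asin((r1+r2)/C) = asin(20/85) = 13.6090°
wrap1 = wrap2 = π + 2β = 207.2179°
tangent length = C·cosβ = 82.6136
L = (r1+r2)·wrap + 2·C·cosβ = 20·3.6166 + 2·82.6136 = 237.5598

L=237.560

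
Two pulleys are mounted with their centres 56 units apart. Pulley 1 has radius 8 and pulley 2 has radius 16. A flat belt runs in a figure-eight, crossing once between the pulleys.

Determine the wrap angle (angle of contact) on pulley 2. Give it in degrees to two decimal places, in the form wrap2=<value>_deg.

crossed belt: β = asin((r1+r2)/C) = asin(24/56) = 25.3769°
wrap1 = wrap2 = π + 2β = 230.7539°

wrap2=230.75_deg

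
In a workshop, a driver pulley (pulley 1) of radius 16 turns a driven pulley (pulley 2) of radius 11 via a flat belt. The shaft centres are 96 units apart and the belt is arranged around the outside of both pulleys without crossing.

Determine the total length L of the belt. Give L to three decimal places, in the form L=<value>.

L=277.083

open belt: β = asin((r2−r1)/C) = asin(-5/96) = -2.9855°
wrap1 = π − 2β = 185.9710°
wrap2 = π + 2β = 174.0290°
tangent length = C·cosβ = 95.8697
L = r1·wrap1 + r2·wrap2 + 2·C·cosβ = 16·3.2458 + 11·3.0374 + 2·95.8697 = 277.0835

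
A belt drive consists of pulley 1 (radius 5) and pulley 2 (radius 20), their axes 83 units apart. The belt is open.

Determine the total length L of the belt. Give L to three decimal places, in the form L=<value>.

L=247.258

open belt: β = asin((r2−r1)/C) = asin(15/83) = 10.4119°
wrap1 = π − 2β = 159.1763°
wrap2 = π + 2β = 200.8237°
tangent length = C·cosβ = 81.6333
L = r1·wrap1 + r2·wrap2 + 2·C·cosβ = 5·2.7781 + 20·3.5050 + 2·81.6333 = 247.2581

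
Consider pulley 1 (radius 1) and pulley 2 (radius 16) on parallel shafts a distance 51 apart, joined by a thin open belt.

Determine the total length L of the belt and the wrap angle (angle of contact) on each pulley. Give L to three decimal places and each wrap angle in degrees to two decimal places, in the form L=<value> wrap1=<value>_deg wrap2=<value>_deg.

L=159.852 wrap1=145.79_deg wrap2=214.21_deg

open belt: β = asin((r2−r1)/C) = asin(15/51) = 17.1046°
wrap1 = π − 2β = 145.7907°
wrap2 = π + 2β = 214.2093°
tangent length = C·cosβ = 48.7442
L = r1·wrap1 + r2·wrap2 + 2·C·cosβ = 1·2.5445 + 16·3.7387 + 2·48.7442 = 159.8515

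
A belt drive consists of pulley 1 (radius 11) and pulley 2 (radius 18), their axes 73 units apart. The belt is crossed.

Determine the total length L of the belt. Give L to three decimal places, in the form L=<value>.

L=248.786

crossed belt: β = asin((r1+r2)/C) = asin(29/73) = 23.4070°
wrap1 = wrap2 = π + 2β = 226.8140°
tangent length = C·cosβ = 66.9925
L = (r1+r2)·wrap + 2·C·cosβ = 29·3.9587 + 2·66.9925 = 248.7860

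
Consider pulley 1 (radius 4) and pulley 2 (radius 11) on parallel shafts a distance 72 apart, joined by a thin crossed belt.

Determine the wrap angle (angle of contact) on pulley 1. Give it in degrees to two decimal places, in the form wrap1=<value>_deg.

crossed belt: β = asin((r1+r2)/C) = asin(15/72) = 12.0247°
wrap1 = wrap2 = π + 2β = 204.0494°

wrap1=204.05_deg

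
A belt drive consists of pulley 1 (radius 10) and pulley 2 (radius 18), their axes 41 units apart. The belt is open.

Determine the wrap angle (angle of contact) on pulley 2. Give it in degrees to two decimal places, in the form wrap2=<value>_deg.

open belt: β = asin((r2−r1)/C) = asin(8/41) = 11.2518°
wrap1 = π − 2β = 157.4963°
wrap2 = π + 2β = 202.5037°

wrap2=202.50_deg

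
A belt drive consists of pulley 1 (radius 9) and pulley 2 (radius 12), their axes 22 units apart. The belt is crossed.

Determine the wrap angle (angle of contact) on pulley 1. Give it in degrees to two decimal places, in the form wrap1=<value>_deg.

wrap1=325.32_deg

crossed belt: β = asin((r1+r2)/C) = asin(21/22) = 72.6586°
wrap1 = wrap2 = π + 2β = 325.3171°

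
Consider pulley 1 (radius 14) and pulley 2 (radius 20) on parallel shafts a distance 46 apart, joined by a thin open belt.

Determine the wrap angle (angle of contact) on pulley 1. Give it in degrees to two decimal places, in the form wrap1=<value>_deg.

open belt: β = asin((r2−r1)/C) = asin(6/46) = 7.4947°
wrap1 = π − 2β = 165.0106°
wrap2 = π + 2β = 194.9894°

wrap1=165.01_deg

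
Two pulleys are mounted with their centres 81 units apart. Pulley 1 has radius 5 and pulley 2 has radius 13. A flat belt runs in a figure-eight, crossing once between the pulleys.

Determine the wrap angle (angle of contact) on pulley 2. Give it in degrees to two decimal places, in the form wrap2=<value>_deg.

crossed belt: β = asin((r1+r2)/C) = asin(18/81) = 12.8396°
wrap1 = wrap2 = π + 2β = 205.6792°

wrap2=205.68_deg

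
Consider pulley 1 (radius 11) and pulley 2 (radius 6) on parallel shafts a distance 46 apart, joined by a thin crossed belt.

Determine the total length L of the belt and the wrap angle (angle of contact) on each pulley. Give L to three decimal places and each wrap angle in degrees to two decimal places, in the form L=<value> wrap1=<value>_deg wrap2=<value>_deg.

crossed belt: β = asin((r1+r2)/C) = asin(17/46) = 21.6888°
wrap1 = wrap2 = π + 2β = 223.3776°
tangent length = C·cosβ = 42.7434
L = (r1+r2)·wrap + 2·C·cosβ = 17·3.8987 + 2·42.7434 = 151.7643

L=151.764 wrap1=223.38_deg wrap2=223.38_deg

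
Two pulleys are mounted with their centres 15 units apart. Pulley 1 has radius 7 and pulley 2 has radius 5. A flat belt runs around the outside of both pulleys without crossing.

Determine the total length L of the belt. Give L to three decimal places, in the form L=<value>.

L=67.966

open belt: β = asin((r2−r1)/C) = asin(-2/15) = -7.6623°
wrap1 = π − 2β = 195.3245°
wrap2 = π + 2β = 164.6755°
tangent length = C·cosβ = 14.8661
L = r1·wrap1 + r2·wrap2 + 2·C·cosβ = 7·3.4091 + 5·2.8741 + 2·14.8661 = 67.9662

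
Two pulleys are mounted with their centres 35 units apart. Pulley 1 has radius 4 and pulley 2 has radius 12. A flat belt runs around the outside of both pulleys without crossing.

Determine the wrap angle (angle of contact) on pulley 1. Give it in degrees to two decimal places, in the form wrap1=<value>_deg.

open belt: β = asin((r2−r1)/C) = asin(8/35) = 13.2130°
wrap1 = π − 2β = 153.5740°
wrap2 = π + 2β = 206.4260°

wrap1=153.57_deg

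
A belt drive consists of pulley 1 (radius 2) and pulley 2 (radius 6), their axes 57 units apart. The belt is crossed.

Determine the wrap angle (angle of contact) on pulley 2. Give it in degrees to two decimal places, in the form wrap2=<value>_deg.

crossed belt: β = asin((r1+r2)/C) = asin(8/57) = 8.0682°
wrap1 = wrap2 = π + 2β = 196.1363°

wrap2=196.14_deg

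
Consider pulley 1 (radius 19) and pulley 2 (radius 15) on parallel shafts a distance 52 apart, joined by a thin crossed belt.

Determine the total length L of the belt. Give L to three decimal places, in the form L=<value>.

crossed belt: β = asin((r1+r2)/C) = asin(34/52) = 40.8322°
wrap1 = wrap2 = π + 2β = 261.6644°
tangent length = C·cosβ = 39.3446
L = (r1+r2)·wrap + 2·C·cosβ = 34·4.5669 + 2·39.3446 = 233.9641

L=233.964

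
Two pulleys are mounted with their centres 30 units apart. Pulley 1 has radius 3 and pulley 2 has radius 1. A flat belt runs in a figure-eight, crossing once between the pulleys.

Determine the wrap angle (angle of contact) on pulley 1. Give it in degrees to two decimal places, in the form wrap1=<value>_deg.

crossed belt: β = asin((r1+r2)/C) = asin(4/30) = 7.6623°
wrap1 = wrap2 = π + 2β = 195.3245°

wrap1=195.32_deg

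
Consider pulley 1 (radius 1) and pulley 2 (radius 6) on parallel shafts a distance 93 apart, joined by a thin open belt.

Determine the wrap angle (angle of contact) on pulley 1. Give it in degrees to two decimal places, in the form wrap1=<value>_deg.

wrap1=173.84_deg

open belt: β = asin((r2−r1)/C) = asin(5/93) = 3.0819°
wrap1 = π − 2β = 173.8362°
wrap2 = π + 2β = 186.1638°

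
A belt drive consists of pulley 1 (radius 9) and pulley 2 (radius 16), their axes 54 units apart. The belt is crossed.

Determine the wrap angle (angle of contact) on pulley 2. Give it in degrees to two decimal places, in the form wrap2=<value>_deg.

wrap2=235.16_deg

crossed belt: β = asin((r1+r2)/C) = asin(25/54) = 27.5785°
wrap1 = wrap2 = π + 2β = 235.1569°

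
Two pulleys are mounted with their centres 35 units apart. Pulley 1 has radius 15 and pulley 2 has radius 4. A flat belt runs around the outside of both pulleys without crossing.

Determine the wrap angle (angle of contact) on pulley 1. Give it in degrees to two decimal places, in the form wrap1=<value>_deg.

open belt: β = asin((r2−r1)/C) = asin(-11/35) = -18.3177°
wrap1 = π − 2β = 216.6354°
wrap2 = π + 2β = 143.3646°

wrap1=216.64_deg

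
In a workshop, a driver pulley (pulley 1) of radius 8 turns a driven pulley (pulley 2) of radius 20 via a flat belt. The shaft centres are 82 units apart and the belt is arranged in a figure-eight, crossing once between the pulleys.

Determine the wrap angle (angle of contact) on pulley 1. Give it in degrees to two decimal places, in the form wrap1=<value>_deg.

crossed belt: β = asin((r1+r2)/C) = asin(28/82) = 19.9661°
wrap1 = wrap2 = π + 2β = 219.9321°

wrap1=219.93_deg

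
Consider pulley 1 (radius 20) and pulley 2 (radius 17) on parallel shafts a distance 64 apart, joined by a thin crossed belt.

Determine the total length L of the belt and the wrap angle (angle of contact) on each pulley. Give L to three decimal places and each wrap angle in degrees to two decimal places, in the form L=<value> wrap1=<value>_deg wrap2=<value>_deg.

crossed belt: β = asin((r1+r2)/C) = asin(37/64) = 35.3188°
wrap1 = wrap2 = π + 2β = 250.6375°
tangent length = C·cosβ = 52.2207
L = (r1+r2)·wrap + 2·C·cosβ = 37·4.3745 + 2·52.2207 = 266.2960

L=266.296 wrap1=250.64_deg wrap2=250.64_deg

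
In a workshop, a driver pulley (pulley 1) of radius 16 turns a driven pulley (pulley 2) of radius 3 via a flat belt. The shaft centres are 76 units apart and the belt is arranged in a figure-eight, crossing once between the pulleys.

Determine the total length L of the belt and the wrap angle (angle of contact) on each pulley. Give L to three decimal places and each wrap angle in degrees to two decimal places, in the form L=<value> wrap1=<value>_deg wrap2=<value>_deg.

crossed belt: β = asin((r1+r2)/C) = asin(19/76) = 14.4775°
wrap1 = wrap2 = π + 2β = 208.9550°
tangent length = C·cosβ = 73.5867
L = (r1+r2)·wrap + 2·C·cosβ = 19·3.6470 + 2·73.5867 = 216.4655

L=216.465 wrap1=208.96_deg wrap2=208.96_deg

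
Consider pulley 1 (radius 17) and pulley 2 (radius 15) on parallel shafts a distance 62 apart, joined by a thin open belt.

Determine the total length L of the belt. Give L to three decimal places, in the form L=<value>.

L=224.595

open belt: β = asin((r2−r1)/C) = asin(-2/62) = -1.8486°
wrap1 = π − 2β = 183.6971°
wrap2 = π + 2β = 176.3029°
tangent length = C·cosβ = 61.9677
L = r1·wrap1 + r2·wrap2 + 2·C·cosβ = 17·3.2061 + 15·3.0771 + 2·61.9677 = 224.5955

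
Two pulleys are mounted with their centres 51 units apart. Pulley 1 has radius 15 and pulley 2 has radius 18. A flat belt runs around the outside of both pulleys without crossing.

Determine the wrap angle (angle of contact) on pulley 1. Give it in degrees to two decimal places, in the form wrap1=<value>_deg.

wrap1=173.26_deg

open belt: β = asin((r2−r1)/C) = asin(3/51) = 3.3723°
wrap1 = π − 2β = 173.2554°
wrap2 = π + 2β = 186.7446°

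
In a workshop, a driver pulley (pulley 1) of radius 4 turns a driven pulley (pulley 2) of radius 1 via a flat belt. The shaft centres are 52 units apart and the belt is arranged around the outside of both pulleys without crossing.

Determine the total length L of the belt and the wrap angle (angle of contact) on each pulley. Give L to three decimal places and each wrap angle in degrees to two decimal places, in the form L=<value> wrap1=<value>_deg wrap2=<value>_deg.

open belt: β = asin((r2−r1)/C) = asin(-3/52) = -3.3074°
wrap1 = π − 2β = 186.6147°
wrap2 = π + 2β = 173.3853°
tangent length = C·cosβ = 51.9134
L = r1·wrap1 + r2·wrap2 + 2·C·cosβ = 4·3.2570 + 1·3.0261 + 2·51.9134 = 119.8811

L=119.881 wrap1=186.61_deg wrap2=173.39_deg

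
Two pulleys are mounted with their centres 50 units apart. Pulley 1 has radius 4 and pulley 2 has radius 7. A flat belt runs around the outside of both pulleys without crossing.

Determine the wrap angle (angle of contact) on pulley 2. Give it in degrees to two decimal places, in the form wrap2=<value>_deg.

wrap2=186.88_deg

open belt: β = asin((r2−r1)/C) = asin(3/50) = 3.4398°
wrap1 = π − 2β = 173.1204°
wrap2 = π + 2β = 186.8796°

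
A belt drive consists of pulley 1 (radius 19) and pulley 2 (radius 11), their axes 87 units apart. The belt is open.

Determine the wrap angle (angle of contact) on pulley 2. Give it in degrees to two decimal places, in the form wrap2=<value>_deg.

open belt: β = asin((r2−r1)/C) = asin(-8/87) = -5.2760°
wrap1 = π − 2β = 190.5521°
wrap2 = π + 2β = 169.4479°

wrap2=169.45_deg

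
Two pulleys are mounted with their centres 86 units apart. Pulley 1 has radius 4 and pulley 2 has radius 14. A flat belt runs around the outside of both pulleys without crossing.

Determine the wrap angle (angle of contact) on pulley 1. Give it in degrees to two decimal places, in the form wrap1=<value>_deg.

wrap1=166.65_deg

open belt: β = asin((r2−r1)/C) = asin(10/86) = 6.6774°
wrap1 = π − 2β = 166.6452°
wrap2 = π + 2β = 193.3548°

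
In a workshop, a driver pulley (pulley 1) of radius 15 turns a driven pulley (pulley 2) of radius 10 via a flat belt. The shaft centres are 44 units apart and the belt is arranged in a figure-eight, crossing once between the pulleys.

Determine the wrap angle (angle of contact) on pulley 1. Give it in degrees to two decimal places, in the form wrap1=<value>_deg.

wrap1=249.25_deg

crossed belt: β = asin((r1+r2)/C) = asin(25/44) = 34.6235°
wrap1 = wrap2 = π + 2β = 249.2471°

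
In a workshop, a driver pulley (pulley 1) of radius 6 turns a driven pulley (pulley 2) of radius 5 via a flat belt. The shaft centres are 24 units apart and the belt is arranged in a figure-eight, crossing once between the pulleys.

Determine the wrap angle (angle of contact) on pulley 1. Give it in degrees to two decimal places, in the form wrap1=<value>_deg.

wrap1=234.56_deg

crossed belt: β = asin((r1+r2)/C) = asin(11/24) = 27.2796°
wrap1 = wrap2 = π + 2β = 234.5592°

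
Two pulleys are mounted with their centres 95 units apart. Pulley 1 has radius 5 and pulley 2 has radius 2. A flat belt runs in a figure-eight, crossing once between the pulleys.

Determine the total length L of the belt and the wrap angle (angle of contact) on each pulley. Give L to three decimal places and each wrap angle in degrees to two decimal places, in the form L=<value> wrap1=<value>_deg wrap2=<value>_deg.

L=212.507 wrap1=188.45_deg wrap2=188.45_deg

crossed belt: β = asin((r1+r2)/C) = asin(7/95) = 4.2256°
wrap1 = wrap2 = π + 2β = 188.4512°
tangent length = C·cosβ = 94.7418
L = (r1+r2)·wrap + 2·C·cosβ = 7·3.2891 + 2·94.7418 = 212.5072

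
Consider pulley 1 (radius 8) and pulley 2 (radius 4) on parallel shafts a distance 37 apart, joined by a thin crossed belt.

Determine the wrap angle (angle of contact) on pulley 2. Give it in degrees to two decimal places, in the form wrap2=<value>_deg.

wrap2=217.85_deg

crossed belt: β = asin((r1+r2)/C) = asin(12/37) = 18.9246°
wrap1 = wrap2 = π + 2β = 217.8493°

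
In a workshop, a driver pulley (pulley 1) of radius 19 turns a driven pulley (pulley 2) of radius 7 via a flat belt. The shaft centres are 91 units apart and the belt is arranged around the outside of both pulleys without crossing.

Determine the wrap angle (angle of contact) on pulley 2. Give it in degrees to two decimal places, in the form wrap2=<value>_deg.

wrap2=164.84_deg

open belt: β = asin((r2−r1)/C) = asin(-12/91) = -7.5776°
wrap1 = π − 2β = 195.1551°
wrap2 = π + 2β = 164.8449°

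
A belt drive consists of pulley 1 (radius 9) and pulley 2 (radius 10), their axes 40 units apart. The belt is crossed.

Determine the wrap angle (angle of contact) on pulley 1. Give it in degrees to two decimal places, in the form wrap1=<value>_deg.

crossed belt: β = asin((r1+r2)/C) = asin(19/40) = 28.3594°
wrap1 = wrap2 = π + 2β = 236.7187°

wrap1=236.72_deg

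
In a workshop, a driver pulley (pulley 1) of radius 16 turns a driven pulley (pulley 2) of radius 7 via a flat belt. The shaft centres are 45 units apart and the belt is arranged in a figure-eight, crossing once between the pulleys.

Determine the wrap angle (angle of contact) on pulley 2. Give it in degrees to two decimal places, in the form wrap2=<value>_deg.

crossed belt: β = asin((r1+r2)/C) = asin(23/45) = 30.7379°
wrap1 = wrap2 = π + 2β = 241.4757°

wrap2=241.48_deg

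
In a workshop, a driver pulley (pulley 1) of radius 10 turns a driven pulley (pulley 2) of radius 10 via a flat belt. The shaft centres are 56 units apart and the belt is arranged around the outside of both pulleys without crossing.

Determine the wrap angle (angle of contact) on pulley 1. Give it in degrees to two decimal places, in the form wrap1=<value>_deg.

wrap1=180.00_deg

open belt: β = asin((r2−r1)/C) = asin(0/56) = 0.0000°
wrap1 = π − 2β = 180.0000°
wrap2 = π + 2β = 180.0000°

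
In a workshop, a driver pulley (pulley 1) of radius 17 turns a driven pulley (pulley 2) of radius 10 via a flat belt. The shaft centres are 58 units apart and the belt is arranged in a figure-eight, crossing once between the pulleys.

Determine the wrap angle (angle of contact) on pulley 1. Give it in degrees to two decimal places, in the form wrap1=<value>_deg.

wrap1=235.49_deg

crossed belt: β = asin((r1+r2)/C) = asin(27/58) = 27.7437°
wrap1 = wrap2 = π + 2β = 235.4874°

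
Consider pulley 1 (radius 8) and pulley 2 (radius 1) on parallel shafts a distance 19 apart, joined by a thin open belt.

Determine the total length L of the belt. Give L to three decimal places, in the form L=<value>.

open belt: β = asin((r2−r1)/C) = asin(-7/19) = -21.6183°
wrap1 = π − 2β = 223.2365°
wrap2 = π + 2β = 136.7635°
tangent length = C·cosβ = 17.6635
L = r1·wrap1 + r2·wrap2 + 2·C·cosβ = 8·3.8962 + 1·2.3870 + 2·17.6635 = 68.8837

L=68.884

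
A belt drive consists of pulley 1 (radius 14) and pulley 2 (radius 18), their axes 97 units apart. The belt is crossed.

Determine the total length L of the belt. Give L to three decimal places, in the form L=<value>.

crossed belt: β = asin((r1+r2)/C) = asin(32/97) = 19.2625°
wrap1 = wrap2 = π + 2β = 218.5250°
tangent length = C·cosβ = 91.5696
L = (r1+r2)·wrap + 2·C·cosβ = 32·3.8140 + 2·91.5696 = 305.1867

L=305.187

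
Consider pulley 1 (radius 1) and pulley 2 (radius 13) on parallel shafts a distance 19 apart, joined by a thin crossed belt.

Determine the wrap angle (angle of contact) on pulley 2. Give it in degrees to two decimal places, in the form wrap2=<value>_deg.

wrap2=274.93_deg

crossed belt: β = asin((r1+r2)/C) = asin(14/19) = 47.4631°
wrap1 = wrap2 = π + 2β = 274.9262°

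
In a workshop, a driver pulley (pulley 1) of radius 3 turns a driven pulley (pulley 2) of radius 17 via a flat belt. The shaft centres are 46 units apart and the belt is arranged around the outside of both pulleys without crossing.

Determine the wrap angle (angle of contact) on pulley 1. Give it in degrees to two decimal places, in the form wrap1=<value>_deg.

wrap1=144.56_deg

open belt: β = asin((r2−r1)/C) = asin(14/46) = 17.7189°
wrap1 = π − 2β = 144.5621°
wrap2 = π + 2β = 215.4379°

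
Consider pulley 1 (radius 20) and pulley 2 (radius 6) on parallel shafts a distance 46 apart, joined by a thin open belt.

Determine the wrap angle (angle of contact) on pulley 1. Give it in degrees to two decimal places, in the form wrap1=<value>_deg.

wrap1=215.44_deg

open belt: β = asin((r2−r1)/C) = asin(-14/46) = -17.7189°
wrap1 = π − 2β = 215.4379°
wrap2 = π + 2β = 144.5621°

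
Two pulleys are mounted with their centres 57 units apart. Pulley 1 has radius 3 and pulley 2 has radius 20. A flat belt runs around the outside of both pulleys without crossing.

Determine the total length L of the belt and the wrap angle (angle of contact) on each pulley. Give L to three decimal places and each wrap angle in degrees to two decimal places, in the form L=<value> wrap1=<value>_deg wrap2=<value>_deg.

L=191.365 wrap1=145.30_deg wrap2=214.70_deg

open belt: β = asin((r2−r1)/C) = asin(17/57) = 17.3523°
wrap1 = π − 2β = 145.2955°
wrap2 = π + 2β = 214.7045°
tangent length = C·cosβ = 54.4059
L = r1·wrap1 + r2·wrap2 + 2·C·cosβ = 3·2.5359 + 20·3.7473 + 2·54.4059 = 191.3654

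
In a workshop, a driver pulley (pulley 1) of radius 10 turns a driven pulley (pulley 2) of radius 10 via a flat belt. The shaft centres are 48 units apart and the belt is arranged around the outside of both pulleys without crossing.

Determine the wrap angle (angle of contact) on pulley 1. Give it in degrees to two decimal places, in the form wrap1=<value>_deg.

wrap1=180.00_deg

open belt: β = asin((r2−r1)/C) = asin(0/48) = 0.0000°
wrap1 = π − 2β = 180.0000°
wrap2 = π + 2β = 180.0000°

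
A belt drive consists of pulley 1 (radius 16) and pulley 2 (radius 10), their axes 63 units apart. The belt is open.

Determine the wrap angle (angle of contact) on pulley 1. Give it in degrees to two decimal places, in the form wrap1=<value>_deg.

open belt: β = asin((r2−r1)/C) = asin(-6/63) = -5.4650°
wrap1 = π − 2β = 190.9300°
wrap2 = π + 2β = 169.0700°

wrap1=190.93_deg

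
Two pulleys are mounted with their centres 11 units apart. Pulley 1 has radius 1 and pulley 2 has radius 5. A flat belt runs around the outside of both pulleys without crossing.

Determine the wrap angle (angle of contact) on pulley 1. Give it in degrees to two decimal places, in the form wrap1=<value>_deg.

wrap1=137.35_deg

open belt: β = asin((r2−r1)/C) = asin(4/11) = 21.3237°
wrap1 = π − 2β = 137.3526°
wrap2 = π + 2β = 222.6474°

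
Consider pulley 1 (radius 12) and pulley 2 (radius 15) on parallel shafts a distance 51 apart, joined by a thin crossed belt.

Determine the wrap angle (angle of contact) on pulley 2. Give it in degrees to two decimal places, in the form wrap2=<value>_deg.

wrap2=243.93_deg

crossed belt: β = asin((r1+r2)/C) = asin(27/51) = 31.9657°
wrap1 = wrap2 = π + 2β = 243.9314°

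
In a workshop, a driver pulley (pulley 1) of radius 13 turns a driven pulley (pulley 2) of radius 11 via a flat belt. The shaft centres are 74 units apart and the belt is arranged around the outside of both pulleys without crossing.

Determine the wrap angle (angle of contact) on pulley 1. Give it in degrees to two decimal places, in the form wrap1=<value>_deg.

open belt: β = asin((r2−r1)/C) = asin(-2/74) = -1.5487°
wrap1 = π − 2β = 183.0974°
wrap2 = π + 2β = 176.9026°

wrap1=183.10_deg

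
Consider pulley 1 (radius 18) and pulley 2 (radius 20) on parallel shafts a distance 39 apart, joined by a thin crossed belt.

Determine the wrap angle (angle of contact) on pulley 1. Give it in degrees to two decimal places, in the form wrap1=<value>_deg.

crossed belt: β = asin((r1+r2)/C) = asin(38/39) = 76.9972°
wrap1 = wrap2 = π + 2β = 333.9944°

wrap1=333.99_deg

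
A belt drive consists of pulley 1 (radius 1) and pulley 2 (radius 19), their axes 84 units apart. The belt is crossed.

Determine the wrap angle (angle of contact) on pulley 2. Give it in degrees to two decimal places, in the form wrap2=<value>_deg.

crossed belt: β = asin((r1+r2)/C) = asin(20/84) = 13.7741°
wrap1 = wrap2 = π + 2β = 207.5483°

wrap2=207.55_deg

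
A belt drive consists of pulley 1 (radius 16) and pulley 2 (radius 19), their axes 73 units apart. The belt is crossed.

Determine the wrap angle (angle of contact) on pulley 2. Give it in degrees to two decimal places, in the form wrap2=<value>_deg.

wrap2=237.30_deg

crossed belt: β = asin((r1+r2)/C) = asin(35/73) = 28.6496°
wrap1 = wrap2 = π + 2β = 237.2992°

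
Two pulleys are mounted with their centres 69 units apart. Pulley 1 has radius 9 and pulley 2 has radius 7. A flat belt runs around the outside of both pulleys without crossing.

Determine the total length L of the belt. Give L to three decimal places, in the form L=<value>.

L=188.323

open belt: β = asin((r2−r1)/C) = asin(-2/69) = -1.6610°
wrap1 = π − 2β = 183.3220°
wrap2 = π + 2β = 176.6780°
tangent length = C·cosβ = 68.9710
L = r1·wrap1 + r2·wrap2 + 2·C·cosβ = 9·3.1996 + 7·3.0836 + 2·68.9710 = 188.3235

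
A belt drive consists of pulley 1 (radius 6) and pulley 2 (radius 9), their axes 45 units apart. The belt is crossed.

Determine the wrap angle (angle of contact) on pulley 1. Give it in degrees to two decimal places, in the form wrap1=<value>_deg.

wrap1=218.94_deg

crossed belt: β = asin((r1+r2)/C) = asin(15/45) = 19.4712°
wrap1 = wrap2 = π + 2β = 218.9424°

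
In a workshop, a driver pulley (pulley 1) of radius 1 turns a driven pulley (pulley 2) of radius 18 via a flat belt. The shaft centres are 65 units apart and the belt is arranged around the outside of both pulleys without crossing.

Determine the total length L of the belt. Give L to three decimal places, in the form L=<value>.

open belt: β = asin((r2−r1)/C) = asin(17/65) = 15.1614°
wrap1 = π − 2β = 149.6773°
wrap2 = π + 2β = 210.3227°
tangent length = C·cosβ = 62.7375
L = r1·wrap1 + r2·wrap2 + 2·C·cosβ = 1·2.6124 + 18·3.6708 + 2·62.7375 = 194.1623

L=194.162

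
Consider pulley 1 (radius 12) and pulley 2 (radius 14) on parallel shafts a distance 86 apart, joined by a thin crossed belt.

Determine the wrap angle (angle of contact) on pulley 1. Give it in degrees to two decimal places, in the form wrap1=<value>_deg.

crossed belt: β = asin((r1+r2)/C) = asin(26/86) = 17.5973°
wrap1 = wrap2 = π + 2β = 215.1947°

wrap1=215.19_deg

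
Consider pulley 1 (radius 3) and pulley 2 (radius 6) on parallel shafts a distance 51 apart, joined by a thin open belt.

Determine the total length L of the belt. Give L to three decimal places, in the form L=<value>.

open belt: β = asin((r2−r1)/C) = asin(3/51) = 3.3723°
wrap1 = π − 2β = 173.2554°
wrap2 = π + 2β = 186.7446°
tangent length = C·cosβ = 50.9117
L = r1·wrap1 + r2·wrap2 + 2·C·cosβ = 3·3.0239 + 6·3.2593 + 2·50.9117 = 130.4509

L=130.451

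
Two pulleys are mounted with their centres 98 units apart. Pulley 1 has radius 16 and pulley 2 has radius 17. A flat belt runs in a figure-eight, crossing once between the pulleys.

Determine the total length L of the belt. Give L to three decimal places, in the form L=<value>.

crossed belt: β = asin((r1+r2)/C) = asin(33/98) = 19.6781°
wrap1 = wrap2 = π + 2β = 219.3561°
tangent length = C·cosβ = 92.2768
L = (r1+r2)·wrap + 2·C·cosβ = 33·3.8285 + 2·92.2768 = 310.8936

L=310.894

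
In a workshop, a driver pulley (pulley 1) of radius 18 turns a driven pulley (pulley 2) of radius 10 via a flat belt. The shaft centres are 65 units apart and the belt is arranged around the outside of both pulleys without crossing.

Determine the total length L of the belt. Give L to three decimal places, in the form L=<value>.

open belt: β = asin((r2−r1)/C) = asin(-8/65) = -7.0697°
wrap1 = π − 2β = 194.1394°
wrap2 = π + 2β = 165.8606°
tangent length = C·cosβ = 64.5058
L = r1·wrap1 + r2·wrap2 + 2·C·cosβ = 18·3.3884 + 10·2.8948 + 2·64.5058 = 218.9505

L=218.950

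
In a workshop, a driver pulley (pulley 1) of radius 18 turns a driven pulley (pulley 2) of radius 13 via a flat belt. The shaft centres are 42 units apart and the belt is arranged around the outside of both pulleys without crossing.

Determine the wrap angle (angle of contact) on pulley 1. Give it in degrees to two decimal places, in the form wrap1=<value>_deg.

open belt: β = asin((r2−r1)/C) = asin(-5/42) = -6.8371°
wrap1 = π − 2β = 193.6743°
wrap2 = π + 2β = 166.3257°

wrap1=193.67_deg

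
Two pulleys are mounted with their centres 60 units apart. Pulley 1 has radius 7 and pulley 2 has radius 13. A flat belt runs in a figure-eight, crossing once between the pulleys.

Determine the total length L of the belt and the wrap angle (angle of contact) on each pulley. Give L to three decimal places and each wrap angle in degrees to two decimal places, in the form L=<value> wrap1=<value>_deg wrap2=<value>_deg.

crossed belt: β = asin((r1+r2)/C) = asin(20/60) = 19.4712°
wrap1 = wrap2 = π + 2β = 218.9424°
tangent length = C·cosβ = 56.5685
L = (r1+r2)·wrap + 2·C·cosβ = 20·3.8213 + 2·56.5685 = 189.5624

L=189.562 wrap1=218.94_deg wrap2=218.94_deg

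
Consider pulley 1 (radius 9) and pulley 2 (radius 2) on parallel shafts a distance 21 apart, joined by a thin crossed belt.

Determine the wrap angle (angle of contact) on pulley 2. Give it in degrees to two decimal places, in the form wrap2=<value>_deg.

wrap2=243.18_deg

crossed belt: β = asin((r1+r2)/C) = asin(11/21) = 31.5881°
wrap1 = wrap2 = π + 2β = 243.1763°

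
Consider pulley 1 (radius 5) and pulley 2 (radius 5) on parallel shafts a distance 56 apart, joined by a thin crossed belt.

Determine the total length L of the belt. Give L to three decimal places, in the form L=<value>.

crossed belt: β = asin((r1+r2)/C) = asin(10/56) = 10.2866°
wrap1 = wrap2 = π + 2β = 200.5731°
tangent length = C·cosβ = 55.0999
L = (r1+r2)·wrap + 2·C·cosβ = 10·3.5007 + 2·55.0999 = 145.2064

L=145.206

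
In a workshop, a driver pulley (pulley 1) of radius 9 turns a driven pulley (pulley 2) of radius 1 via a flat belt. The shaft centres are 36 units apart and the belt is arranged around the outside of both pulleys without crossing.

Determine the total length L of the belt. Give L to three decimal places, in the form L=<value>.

open belt: β = asin((r2−r1)/C) = asin(-8/36) = -12.8396°
wrap1 = π − 2β = 205.6792°
wrap2 = π + 2β = 154.3208°
tangent length = C·cosβ = 35.0999
L = r1·wrap1 + r2·wrap2 + 2·C·cosβ = 9·3.5898 + 1·2.6934 + 2·35.0999 = 105.2011

L=105.201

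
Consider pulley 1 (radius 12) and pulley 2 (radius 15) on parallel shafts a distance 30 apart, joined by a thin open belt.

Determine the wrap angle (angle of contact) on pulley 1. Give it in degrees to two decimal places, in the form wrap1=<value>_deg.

open belt: β = asin((r2−r1)/C) = asin(3/30) = 5.7392°
wrap1 = π − 2β = 168.5217°
wrap2 = π + 2β = 191.4783°

wrap1=168.52_deg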